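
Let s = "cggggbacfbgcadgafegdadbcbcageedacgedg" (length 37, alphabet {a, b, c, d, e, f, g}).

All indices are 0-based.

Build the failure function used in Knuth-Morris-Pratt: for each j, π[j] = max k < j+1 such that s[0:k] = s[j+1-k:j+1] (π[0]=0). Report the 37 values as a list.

[0, 0, 0, 0, 0, 0, 0, 1, 0, 0, 0, 1, 0, 0, 0, 0, 0, 0, 0, 0, 0, 0, 0, 1, 0, 1, 0, 0, 0, 0, 0, 0, 1, 2, 0, 0, 0]

π[0] = 0
j=1 s[j]='g': π[1]=0 (border '')
j=2 s[j]='g': π[2]=0 (border '')
j=3 s[j]='g': π[3]=0 (border '')
j=4 s[j]='g': π[4]=0 (border '')
j=5 s[j]='b': π[5]=0 (border '')
j=6 s[j]='a': π[6]=0 (border '')
j=7 s[j]='c': π[7]=1 (border 'c')
j=8 s[j]='f': k: 1→0; π[8]=0 (border '')
j=9 s[j]='b': π[9]=0 (border '')
j=10 s[j]='g': π[10]=0 (border '')
j=11 s[j]='c': π[11]=1 (border 'c')
j=12 s[j]='a': k: 1→0; π[12]=0 (border '')
j=13 s[j]='d': π[13]=0 (border '')
j=14 s[j]='g': π[14]=0 (border '')
j=15 s[j]='a': π[15]=0 (border '')
j=16 s[j]='f': π[16]=0 (border '')
j=17 s[j]='e': π[17]=0 (border '')
j=18 s[j]='g': π[18]=0 (border '')
j=19 s[j]='d': π[19]=0 (border '')
j=20 s[j]='a': π[20]=0 (border '')
j=21 s[j]='d': π[21]=0 (border '')
j=22 s[j]='b': π[22]=0 (border '')
j=23 s[j]='c': π[23]=1 (border 'c')
j=24 s[j]='b': k: 1→0; π[24]=0 (border '')
j=25 s[j]='c': π[25]=1 (border 'c')
j=26 s[j]='a': k: 1→0; π[26]=0 (border '')
j=27 s[j]='g': π[27]=0 (border '')
j=28 s[j]='e': π[28]=0 (border '')
j=29 s[j]='e': π[29]=0 (border '')
j=30 s[j]='d': π[30]=0 (border '')
j=31 s[j]='a': π[31]=0 (border '')
j=32 s[j]='c': π[32]=1 (border 'c')
j=33 s[j]='g': π[33]=2 (border 'cg')
j=34 s[j]='e': k: 2→0; π[34]=0 (border '')
j=35 s[j]='d': π[35]=0 (border '')
j=36 s[j]='g': π[36]=0 (border '')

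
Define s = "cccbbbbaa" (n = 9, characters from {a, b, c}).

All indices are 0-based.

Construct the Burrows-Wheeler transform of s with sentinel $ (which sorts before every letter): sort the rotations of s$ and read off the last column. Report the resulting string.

aabbbbccc$

rank  rotation    last
    0  $cccbbbbaa  a
    1  a$cccbbbba  a
    2  aa$cccbbbb  b
    3  baa$cccbbb  b
    4  bbaa$cccbb  b
    5  bbbaa$cccb  b
    6  bbbbaa$ccc  c
    7  cbbbbaa$cc  c
    8  ccbbbbaa$c  c
    9  cccbbbbaa$  $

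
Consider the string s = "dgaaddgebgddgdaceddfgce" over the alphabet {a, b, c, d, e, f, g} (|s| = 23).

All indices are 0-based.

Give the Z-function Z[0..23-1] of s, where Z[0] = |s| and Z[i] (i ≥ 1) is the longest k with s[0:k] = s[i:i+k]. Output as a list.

Z[0]=23
i=1: fresh scan; Z[1]=0
i=2: fresh scan; Z[2]=0
i=3: fresh scan; Z[3]=0
i=4: fresh scan; Z[4]=1 extend→box=[4,5)
i=5: fresh scan; Z[5]=2 extend→box=[5,7)
i=6: min(r-i=1, Z[1]=0)=0; Z[6]=0
i=7: fresh scan; Z[7]=0
i=8: fresh scan; Z[8]=0
i=9: fresh scan; Z[9]=0
i=10: fresh scan; Z[10]=1 extend→box=[10,11)
i=11: fresh scan; Z[11]=2 extend→box=[11,13)
i=12: min(r-i=1, Z[1]=0)=0; Z[12]=0
i=13: fresh scan; Z[13]=1 extend→box=[13,14)
i=14: fresh scan; Z[14]=0
i=15: fresh scan; Z[15]=0
i=16: fresh scan; Z[16]=0
i=17: fresh scan; Z[17]=1 extend→box=[17,18)
i=18: fresh scan; Z[18]=1 extend→box=[18,19)
i=19: fresh scan; Z[19]=0
i=20: fresh scan; Z[20]=0
i=21: fresh scan; Z[21]=0
i=22: fresh scan; Z[22]=0

[23, 0, 0, 0, 1, 2, 0, 0, 0, 0, 1, 2, 0, 1, 0, 0, 0, 1, 1, 0, 0, 0, 0]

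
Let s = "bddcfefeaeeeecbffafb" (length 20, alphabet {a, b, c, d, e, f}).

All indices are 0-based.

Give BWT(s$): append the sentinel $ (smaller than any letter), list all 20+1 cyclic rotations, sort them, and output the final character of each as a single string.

beff$ceddbfeeeaffaecb

rank  rotation               last
    0  $bddcfefeaeeeecbffafb  b
    1  aeeeecbffafb$bddcfefe  e
    2  afb$bddcfefeaeeeecbff  f
    3  b$bddcfefeaeeeecbffaf  f
    4  bddcfefeaeeeecbffafb$  $
    5  bffafb$bddcfefeaeeeec  c
    6  cbffafb$bddcfefeaeeee  e
    7  cfefeaeeeecbffafb$bdd  d
    8  dcfefeaeeeecbffafb$bd  d
    9  ddcfefeaeeeecbffafb$b  b
   10  eaeeeecbffafb$bddcfef  f
   11  ecbffafb$bddcfefeaeee  e
   12  eecbffafb$bddcfefeaee  e
   13  eeecbffafb$bddcfefeae  e
   14  eeeecbffafb$bddcfefea  a
   15  efeaeeeecbffafb$bddcf  f
   16  fafb$bddcfefeaeeeecbf  f
   17  fb$bddcfefeaeeeecbffa  a
   18  feaeeeecbffafb$bddcfe  e
   19  fefeaeeeecbffafb$bddc  c
   20  ffafb$bddcfefeaeeeecb  b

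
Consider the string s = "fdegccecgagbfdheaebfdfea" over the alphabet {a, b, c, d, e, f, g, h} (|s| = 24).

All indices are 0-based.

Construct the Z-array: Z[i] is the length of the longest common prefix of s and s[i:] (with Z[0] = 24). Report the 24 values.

Z[0]=24
i=1: outside box; Z[1]=0
i=2: outside box; Z[2]=0
i=3: outside box; Z[3]=0
i=4: outside box; Z[4]=0
i=5: outside box; Z[5]=0
i=6: outside box; Z[6]=0
i=7: outside box; Z[7]=0
i=8: outside box; Z[8]=0
i=9: outside box; Z[9]=0
i=10: outside box; Z[10]=0
i=11: outside box; Z[11]=0
i=12: outside box; Z[12]=2 scan→box=[12,14)
i=13: min(r-i=1, Z[1]=0)=0; Z[13]=0
i=14: outside box; Z[14]=0
i=15: outside box; Z[15]=0
i=16: outside box; Z[16]=0
i=17: outside box; Z[17]=0
i=18: outside box; Z[18]=0
i=19: outside box; Z[19]=2 scan→box=[19,21)
i=20: min(r-i=1, Z[1]=0)=0; Z[20]=0
i=21: outside box; Z[21]=1 scan→box=[21,22)
i=22: outside box; Z[22]=0
i=23: outside box; Z[23]=0

[24, 0, 0, 0, 0, 0, 0, 0, 0, 0, 0, 0, 2, 0, 0, 0, 0, 0, 0, 2, 0, 1, 0, 0]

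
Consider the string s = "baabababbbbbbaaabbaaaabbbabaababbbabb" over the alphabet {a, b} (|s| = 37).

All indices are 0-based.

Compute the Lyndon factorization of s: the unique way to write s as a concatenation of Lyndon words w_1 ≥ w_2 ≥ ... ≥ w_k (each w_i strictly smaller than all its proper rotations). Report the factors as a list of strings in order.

["b", "aabababbbbbb", "aaabb", "aaaabbbabaababbbabb"]

emit factor 1: 'b' (i=0, period=1)
emit factor 2: 'aabababbbbbb' (i=1, period=12)
emit factor 3: 'aaabb' (i=13, period=5)
emit factor 4: 'aaaabbbabaababbbabb' (i=18, period=19)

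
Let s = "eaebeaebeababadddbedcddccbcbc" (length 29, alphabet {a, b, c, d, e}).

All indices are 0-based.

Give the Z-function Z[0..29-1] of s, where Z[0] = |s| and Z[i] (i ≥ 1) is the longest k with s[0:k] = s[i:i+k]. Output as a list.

Z[0]=29
i=1: outside box; Z[1]=0
i=2: outside box; Z[2]=1 extend→box=[2,3)
i=3: outside box; Z[3]=0
i=4: outside box; Z[4]=6 extend→box=[4,10)
i=5: min(r-i=5, Z[1]=0)=0; Z[5]=0
i=6: min(r-i=4, Z[2]=1)=1; Z[6]=1
i=7: min(r-i=3, Z[3]=0)=0; Z[7]=0
i=8: min(r-i=2, Z[4]=6)=2; Z[8]=2
i=9: min(r-i=1, Z[5]=0)=0; Z[9]=0
i=10: outside box; Z[10]=0
i=11: outside box; Z[11]=0
i=12: outside box; Z[12]=0
i=13: outside box; Z[13]=0
i=14: outside box; Z[14]=0
i=15: outside box; Z[15]=0
i=16: outside box; Z[16]=0
i=17: outside box; Z[17]=0
i=18: outside box; Z[18]=1 extend→box=[18,19)
i=19: outside box; Z[19]=0
i=20: outside box; Z[20]=0
i=21: outside box; Z[21]=0
i=22: outside box; Z[22]=0
i=23: outside box; Z[23]=0
i=24: outside box; Z[24]=0
i=25: outside box; Z[25]=0
i=26: outside box; Z[26]=0
i=27: outside box; Z[27]=0
i=28: outside box; Z[28]=0

[29, 0, 1, 0, 6, 0, 1, 0, 2, 0, 0, 0, 0, 0, 0, 0, 0, 0, 1, 0, 0, 0, 0, 0, 0, 0, 0, 0, 0]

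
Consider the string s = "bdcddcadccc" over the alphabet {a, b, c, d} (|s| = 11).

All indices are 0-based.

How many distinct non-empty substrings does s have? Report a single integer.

sorted suffixes:
  #0 SA[0]=6  'adccc'
  #1 SA[1]=0  'bdcddcadccc'
  #2 SA[2]=10  'c'
  #3 SA[3]=5  'cadccc'
  #4 SA[4]=9  'cc'
  #5 SA[5]=8  'ccc'
  #6 SA[6]=2  'cddcadccc'
  #7 SA[7]=4  'dcadccc'
  #8 SA[8]=7  'dccc'
  #9 SA[9]=1  'dcddcadccc'
  #10 SA[10]=3  'ddcadccc'

SA = [6, 0, 10, 5, 9, 8, 2, 4, 7, 1, 3]
rank  pair      lcp
   1  s[6:],s[0:]  0  ''
   2  s[0:],s[10:]  0  ''
   3  s[10:],s[5:]  1  'c'
   4  s[5:],s[9:]  1  'c'
   5  s[9:],s[8:]  2  'cc'
   6  s[8:],s[2:]  1  'c'
   7  s[2:],s[4:]  0  ''
   8  s[4:],s[7:]  2  'dc'
   9  s[7:],s[1:]  2  'dc'
  10  s[1:],s[3:]  1  'd'

n(n+1)/2 = 11·12/2 = 66
Σ LCP = 0 + 0 + 0 + 1 + 1 + 2 + 1 + 0 + 2 + 2 + 1 = 10
distinct = 66 − 10 = 56

56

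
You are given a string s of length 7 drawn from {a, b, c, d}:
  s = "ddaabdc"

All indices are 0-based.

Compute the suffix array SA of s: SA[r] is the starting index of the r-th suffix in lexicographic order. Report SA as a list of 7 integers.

rank | idx | suffix
   0 |   2 | aabdc
   1 |   3 | abdc
   2 |   4 | bdc
   3 |   6 | c
   4 |   1 | daabdc
   5 |   5 | dc
   6 |   0 | ddaabdc

[2, 3, 4, 6, 1, 5, 0]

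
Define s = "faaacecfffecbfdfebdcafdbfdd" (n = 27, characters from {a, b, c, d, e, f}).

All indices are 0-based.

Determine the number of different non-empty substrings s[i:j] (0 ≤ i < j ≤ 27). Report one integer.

349

rank→(start, suffix):
  0 → (1, 'aaacecfffecbfdfebdcafdbfdd')
  1 → (2, 'aacecfffecbfdfebdcafdbfdd')
  2 → (3, 'acecfffecbfdfebdcafdbfdd')
  3 → (20, 'afdbfdd')
  4 → (17, 'bdcafdbfdd')
  5 → (23, 'bfdd')
  6 → (12, 'bfdfebdcafdbfdd')
  7 → (19, 'cafdbfdd')
  8 → (11, 'cbfdfebdcafdbfdd')
  9 → (4, 'cecfffecbfdfebdcafdbfdd')
  10 → (6, 'cfffecbfdfebdcafdbfdd')
  11 → (26, 'd')
  12 → (22, 'dbfdd')
  13 → (18, 'dcafdbfdd')
  14 → (25, 'dd')
  15 → (14, 'dfebdcafdbfdd')
  16 → (16, 'ebdcafdbfdd')
  17 → (10, 'ecbfdfebdcafdbfdd')
  18 → (5, 'ecfffecbfdfebdcafdbfdd')
  19 → (0, 'faaacecfffecbfdfebdcafdbfdd')
  20 → (21, 'fdbfdd')
  21 → (24, 'fdd')
  22 → (13, 'fdfebdcafdbfdd')
  23 → (15, 'febdcafdbfdd')
  24 → (9, 'fecbfdfebdcafdbfdd')
  25 → (8, 'ffecbfdfebdcafdbfdd')
  26 → (7, 'fffecbfdfebdcafdbfdd')

SA = [1, 2, 3, 20, 17, 23, 12, 19, 11, 4, 6, 26, 22, 18, 25, 14, 16, 10, 5, 0, 21, 24, 13, 15, 9, 8, 7]
rank  pair      lcp
   1  s[1:],s[2:]  2  'aa'
   2  s[2:],s[3:]  1  'a'
   3  s[3:],s[20:]  1  'a'
   4  s[20:],s[17:]  0  ''
   5  s[17:],s[23:]  1  'b'
   6  s[23:],s[12:]  3  'bfd'
   7  s[12:],s[19:]  0  ''
   8  s[19:],s[11:]  1  'c'
   9  s[11:],s[4:]  1  'c'
  10  s[4:],s[6:]  1  'c'
  11  s[6:],s[26:]  0  ''
  12  s[26:],s[22:]  1  'd'
  13  s[22:],s[18:]  1  'd'
  14  s[18:],s[25:]  1  'd'
  15  s[25:],s[14:]  1  'd'
  16  s[14:],s[16:]  0  ''
  17  s[16:],s[10:]  1  'e'
  18  s[10:],s[5:]  2  'ec'
  19  s[5:],s[0:]  0  ''
  20  s[0:],s[21:]  1  'f'
  21  s[21:],s[24:]  2  'fd'
  22  s[24:],s[13:]  2  'fd'
  23  s[13:],s[15:]  1  'f'
  24  s[15:],s[9:]  2  'fe'
  25  s[9:],s[8:]  1  'f'
  26  s[8:],s[7:]  2  'ff'

n(n+1)/2 = 27·28/2 = 378
Σ LCP = 0 + 2 + 1 + 1 + 0 + 1 + 3 + 0 + 1 + 1 + 1 + 0 + 1 + 1 + 1 + 1 + 0 + 1 + 2 + 0 + 1 + 2 + 2 + 1 + 2 + 1 + 2 = 29
distinct = 378 − 29 = 349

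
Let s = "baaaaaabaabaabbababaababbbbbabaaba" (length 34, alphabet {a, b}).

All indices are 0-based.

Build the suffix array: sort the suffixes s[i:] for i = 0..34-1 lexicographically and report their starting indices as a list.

sorted suffixes:
  #0 SA[0]=33  'a'
  #1 SA[1]=1  'aaaaaabaabaabbababaababbbbbabaaba'
  #2 SA[2]=2  'aaaaabaabaabbababaababbbbbabaaba'
  #3 SA[3]=3  'aaaabaabaabbababaababbbbbabaaba'
  #4 SA[4]=4  'aaabaabaabbababaababbbbbabaaba'
  #5 SA[5]=30  'aaba'
  #6 SA[6]=5  'aabaabaabbababaababbbbbabaaba'
  #7 SA[7]=8  'aabaabbababaababbbbbabaaba'
  #8 SA[8]=19  'aababbbbbabaaba'
  #9 SA[9]=11  'aabbababaababbbbbabaaba'
  #10 SA[10]=31  'aba'
  #11 SA[11]=28  'abaaba'
  #12 SA[12]=6  'abaabaabbababaababbbbbabaaba'
  #13 SA[13]=17  'abaababbbbbabaaba'
  #14 SA[14]=9  'abaabbababaababbbbbabaaba'
  #15 SA[15]=15  'ababaababbbbbabaaba'
  #16 SA[16]=20  'ababbbbbabaaba'
  #17 SA[17]=12  'abbababaababbbbbabaaba'
  #18 SA[18]=22  'abbbbbabaaba'
  #19 SA[19]=32  'ba'
  #20 SA[20]=0  'baaaaaabaabaabbababaababbbbbabaaba'
  #21 SA[21]=29  'baaba'
  #22 SA[22]=7  'baabaabbababaababbbbbabaaba'
  #23 SA[23]=18  'baababbbbbabaaba'
  #24 SA[24]=10  'baabbababaababbbbbabaaba'
  #25 SA[25]=27  'babaaba'
  #26 SA[26]=16  'babaababbbbbabaaba'
  #27 SA[27]=14  'bababaababbbbbabaaba'
  #28 SA[28]=21  'babbbbbabaaba'
  #29 SA[29]=26  'bbabaaba'
  #30 SA[30]=13  'bbababaababbbbbabaaba'
  #31 SA[31]=25  'bbbabaaba'
  #32 SA[32]=24  'bbbbabaaba'
  #33 SA[33]=23  'bbbbbabaaba'

[33, 1, 2, 3, 4, 30, 5, 8, 19, 11, 31, 28, 6, 17, 9, 15, 20, 12, 22, 32, 0, 29, 7, 18, 10, 27, 16, 14, 21, 26, 13, 25, 24, 23]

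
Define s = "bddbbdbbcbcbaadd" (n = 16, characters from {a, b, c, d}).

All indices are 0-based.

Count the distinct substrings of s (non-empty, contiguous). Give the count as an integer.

116

sorted suffixes:
  #0 SA[0]=12  'aadd'
  #1 SA[1]=13  'add'
  #2 SA[2]=11  'baadd'
  #3 SA[3]=6  'bbcbcbaadd'
  #4 SA[4]=3  'bbdbbcbcbaadd'
  #5 SA[5]=9  'bcbaadd'
  #6 SA[6]=7  'bcbcbaadd'
  #7 SA[7]=4  'bdbbcbcbaadd'
  #8 SA[8]=0  'bddbbdbbcbcbaadd'
  #9 SA[9]=10  'cbaadd'
  #10 SA[10]=8  'cbcbaadd'
  #11 SA[11]=15  'd'
  #12 SA[12]=5  'dbbcbcbaadd'
  #13 SA[13]=2  'dbbdbbcbcbaadd'
  #14 SA[14]=14  'dd'
  #15 SA[15]=1  'ddbbdbbcbcbaadd'

SA = [12, 13, 11, 6, 3, 9, 7, 4, 0, 10, 8, 15, 5, 2, 14, 1]
i: (SA[i-1],SA[i]) lcp shared
  1: (12,13) 1 'a'
  2: (13,11) 0 ''
  3: (11,6) 1 'b'
  4: (6,3) 2 'bb'
  5: (3,9) 1 'b'
  6: (9,7) 3 'bcb'
  7: (7,4) 1 'b'
  8: (4,0) 2 'bd'
  9: (0,10) 0 ''
  10: (10,8) 2 'cb'
  11: (8,15) 0 ''
  12: (15,5) 1 'd'
  13: (5,2) 3 'dbb'
  14: (2,14) 1 'd'
  15: (14,1) 2 'dd'

n(n+1)/2 = 16·17/2 = 136
Σ LCP = 0 + 1 + 0 + 1 + 2 + 1 + 3 + 1 + 2 + 0 + 2 + 0 + 1 + 3 + 1 + 2 = 20
distinct = 136 − 20 = 116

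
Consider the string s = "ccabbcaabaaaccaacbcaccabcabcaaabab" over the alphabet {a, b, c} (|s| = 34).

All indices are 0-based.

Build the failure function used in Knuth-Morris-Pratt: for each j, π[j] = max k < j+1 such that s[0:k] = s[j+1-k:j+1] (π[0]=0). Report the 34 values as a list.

π[0] = 0
j=1 s[j]='c': π[1]=1 (border 'c')
j=2 s[j]='a': k: 1→0; π[2]=0 (border '')
j=3 s[j]='b': π[3]=0 (border '')
j=4 s[j]='b': π[4]=0 (border '')
j=5 s[j]='c': π[5]=1 (border 'c')
j=6 s[j]='a': k: 1→0; π[6]=0 (border '')
j=7 s[j]='a': π[7]=0 (border '')
j=8 s[j]='b': π[8]=0 (border '')
j=9 s[j]='a': π[9]=0 (border '')
j=10 s[j]='a': π[10]=0 (border '')
j=11 s[j]='a': π[11]=0 (border '')
j=12 s[j]='c': π[12]=1 (border 'c')
j=13 s[j]='c': π[13]=2 (border 'cc')
j=14 s[j]='a': π[14]=3 (border 'cca')
j=15 s[j]='a': k: 3→0; π[15]=0 (border '')
j=16 s[j]='c': π[16]=1 (border 'c')
j=17 s[j]='b': k: 1→0; π[17]=0 (border '')
j=18 s[j]='c': π[18]=1 (border 'c')
j=19 s[j]='a': k: 1→0; π[19]=0 (border '')
j=20 s[j]='c': π[20]=1 (border 'c')
j=21 s[j]='c': π[21]=2 (border 'cc')
j=22 s[j]='a': π[22]=3 (border 'cca')
j=23 s[j]='b': π[23]=4 (border 'ccab')
j=24 s[j]='c': k: 4→0; π[24]=1 (border 'c')
j=25 s[j]='a': k: 1→0; π[25]=0 (border '')
j=26 s[j]='b': π[26]=0 (border '')
j=27 s[j]='c': π[27]=1 (border 'c')
j=28 s[j]='a': k: 1→0; π[28]=0 (border '')
j=29 s[j]='a': π[29]=0 (border '')
j=30 s[j]='a': π[30]=0 (border '')
j=31 s[j]='b': π[31]=0 (border '')
j=32 s[j]='a': π[32]=0 (border '')
j=33 s[j]='b': π[33]=0 (border '')

[0, 1, 0, 0, 0, 1, 0, 0, 0, 0, 0, 0, 1, 2, 3, 0, 1, 0, 1, 0, 1, 2, 3, 4, 1, 0, 0, 1, 0, 0, 0, 0, 0, 0]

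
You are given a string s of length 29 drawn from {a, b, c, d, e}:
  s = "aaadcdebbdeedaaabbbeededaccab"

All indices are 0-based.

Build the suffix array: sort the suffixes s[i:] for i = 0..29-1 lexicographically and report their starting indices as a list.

rank→(start, suffix):
  0 → (13, 'aaabbbeededaccab')
  1 → (0, 'aaadcdebbdeedaaabbbeededaccab')
  2 → (14, 'aabbbeededaccab')
  3 → (1, 'aadcdebbdeedaaabbbeededaccab')
  4 → (27, 'ab')
  5 → (15, 'abbbeededaccab')
  6 → (24, 'accab')
  7 → (2, 'adcdebbdeedaaabbbeededaccab')
  8 → (28, 'b')
  9 → (16, 'bbbeededaccab')
  10 → (7, 'bbdeedaaabbbeededaccab')
  11 → (17, 'bbeededaccab')
  12 → (8, 'bdeedaaabbbeededaccab')
  13 → (18, 'beededaccab')
  14 → (26, 'cab')
  15 → (25, 'ccab')
  16 → (4, 'cdebbdeedaaabbbeededaccab')
  17 → (12, 'daaabbbeededaccab')
  18 → (23, 'daccab')
  19 → (3, 'dcdebbdeedaaabbbeededaccab')
  20 → (5, 'debbdeedaaabbbeededaccab')
  21 → (21, 'dedaccab')
  22 → (9, 'deedaaabbbeededaccab')
  23 → (6, 'ebbdeedaaabbbeededaccab')
  24 → (11, 'edaaabbbeededaccab')
  25 → (22, 'edaccab')
  26 → (20, 'ededaccab')
  27 → (10, 'eedaaabbbeededaccab')
  28 → (19, 'eededaccab')

[13, 0, 14, 1, 27, 15, 24, 2, 28, 16, 7, 17, 8, 18, 26, 25, 4, 12, 23, 3, 5, 21, 9, 6, 11, 22, 20, 10, 19]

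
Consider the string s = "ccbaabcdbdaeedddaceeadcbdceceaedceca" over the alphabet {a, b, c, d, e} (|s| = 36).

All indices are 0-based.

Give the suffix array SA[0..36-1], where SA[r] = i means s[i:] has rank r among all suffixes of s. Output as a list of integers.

[35, 3, 4, 16, 20, 29, 10, 2, 5, 8, 23, 34, 1, 22, 0, 6, 27, 32, 25, 17, 15, 9, 7, 21, 31, 24, 14, 13, 19, 28, 33, 26, 30, 12, 18, 11]

rank→(start, suffix):
  0 → (35, 'a')
  1 → (3, 'aabcdbdaeedddaceeadcbdceceaedceca')
  2 → (4, 'abcdbdaeedddaceeadcbdceceaedceca')
  3 → (16, 'aceeadcbdceceaedceca')
  4 → (20, 'adcbdceceaedceca')
  5 → (29, 'aedceca')
  6 → (10, 'aeedddaceeadcbdceceaedceca')
  7 → (2, 'baabcdbdaeedddaceeadcbdceceaedceca')
  8 → (5, 'bcdbdaeedddaceeadcbdceceaedceca')
  9 → (8, 'bdaeedddaceeadcbdceceaedceca')
  10 → (23, 'bdceceaedceca')
  11 → (34, 'ca')
  12 → (1, 'cbaabcdbdaeedddaceeadcbdceceaedceca')
  13 → (22, 'cbdceceaedceca')
  14 → (0, 'ccbaabcdbdaeedddaceeadcbdceceaedceca')
  15 → (6, 'cdbdaeedddaceeadcbdceceaedceca')
  16 → (27, 'ceaedceca')
  17 → (32, 'ceca')
  18 → (25, 'ceceaedceca')
  19 → (17, 'ceeadcbdceceaedceca')
  20 → (15, 'daceeadcbdceceaedceca')
  21 → (9, 'daeedddaceeadcbdceceaedceca')
  22 → (7, 'dbdaeedddaceeadcbdceceaedceca')
  23 → (21, 'dcbdceceaedceca')
  24 → (31, 'dceca')
  25 → (24, 'dceceaedceca')
  26 → (14, 'ddaceeadcbdceceaedceca')
  27 → (13, 'dddaceeadcbdceceaedceca')
  28 → (19, 'eadcbdceceaedceca')
  29 → (28, 'eaedceca')
  30 → (33, 'eca')
  31 → (26, 'eceaedceca')
  32 → (30, 'edceca')
  33 → (12, 'edddaceeadcbdceceaedceca')
  34 → (18, 'eeadcbdceceaedceca')
  35 → (11, 'eedddaceeadcbdceceaedceca')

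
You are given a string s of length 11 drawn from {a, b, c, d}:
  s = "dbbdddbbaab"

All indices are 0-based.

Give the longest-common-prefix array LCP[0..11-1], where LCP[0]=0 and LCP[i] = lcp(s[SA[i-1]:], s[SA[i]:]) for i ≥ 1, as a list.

rank→(start, suffix):
  0 → (8, 'aab')
  1 → (9, 'ab')
  2 → (10, 'b')
  3 → (7, 'baab')
  4 → (6, 'bbaab')
  5 → (1, 'bbdddbbaab')
  6 → (2, 'bdddbbaab')
  7 → (5, 'dbbaab')
  8 → (0, 'dbbdddbbaab')
  9 → (4, 'ddbbaab')
  10 → (3, 'dddbbaab')

SA = [8, 9, 10, 7, 6, 1, 2, 5, 0, 4, 3]
rank  pair      lcp
   1  s[8:],s[9:]  1  'a'
   2  s[9:],s[10:]  0  ''
   3  s[10:],s[7:]  1  'b'
   4  s[7:],s[6:]  1  'b'
   5  s[6:],s[1:]  2  'bb'
   6  s[1:],s[2:]  1  'b'
   7  s[2:],s[5:]  0  ''
   8  s[5:],s[0:]  3  'dbb'
   9  s[0:],s[4:]  1  'd'
  10  s[4:],s[3:]  2  'dd'

[0, 1, 0, 1, 1, 2, 1, 0, 3, 1, 2]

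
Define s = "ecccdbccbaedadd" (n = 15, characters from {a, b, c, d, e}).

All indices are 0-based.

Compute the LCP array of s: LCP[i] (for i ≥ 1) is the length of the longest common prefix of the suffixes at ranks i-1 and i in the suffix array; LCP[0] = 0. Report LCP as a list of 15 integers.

[0, 1, 0, 1, 0, 1, 2, 2, 1, 0, 1, 1, 1, 0, 1]

rank→(start, suffix):
  0 → (12, 'add')
  1 → (9, 'aedadd')
  2 → (8, 'baedadd')
  3 → (5, 'bccbaedadd')
  4 → (7, 'cbaedadd')
  5 → (6, 'ccbaedadd')
  6 → (1, 'cccdbccbaedadd')
  7 → (2, 'ccdbccbaedadd')
  8 → (3, 'cdbccbaedadd')
  9 → (14, 'd')
  10 → (11, 'dadd')
  11 → (4, 'dbccbaedadd')
  12 → (13, 'dd')
  13 → (0, 'ecccdbccbaedadd')
  14 → (10, 'edadd')

SA = [12, 9, 8, 5, 7, 6, 1, 2, 3, 14, 11, 4, 13, 0, 10]
rank  pair      lcp
   1  s[12:],s[9:]  1  'a'
   2  s[9:],s[8:]  0  ''
   3  s[8:],s[5:]  1  'b'
   4  s[5:],s[7:]  0  ''
   5  s[7:],s[6:]  1  'c'
   6  s[6:],s[1:]  2  'cc'
   7  s[1:],s[2:]  2  'cc'
   8  s[2:],s[3:]  1  'c'
   9  s[3:],s[14:]  0  ''
  10  s[14:],s[11:]  1  'd'
  11  s[11:],s[4:]  1  'd'
  12  s[4:],s[13:]  1  'd'
  13  s[13:],s[0:]  0  ''
  14  s[0:],s[10:]  1  'e'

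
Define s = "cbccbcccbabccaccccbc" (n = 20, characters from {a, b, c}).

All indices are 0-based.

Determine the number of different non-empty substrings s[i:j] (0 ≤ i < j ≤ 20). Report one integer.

sorted suffixes:
  #0 SA[0]=9  'abccaccccbc'
  #1 SA[1]=13  'accccbc'
  #2 SA[2]=8  'babccaccccbc'
  #3 SA[3]=18  'bc'
  #4 SA[4]=10  'bccaccccbc'
  #5 SA[5]=1  'bccbcccbabccaccccbc'
  #6 SA[6]=4  'bcccbabccaccccbc'
  #7 SA[7]=19  'c'
  #8 SA[8]=12  'caccccbc'
  #9 SA[9]=7  'cbabccaccccbc'
  #10 SA[10]=17  'cbc'
  #11 SA[11]=0  'cbccbcccbabccaccccbc'
  #12 SA[12]=3  'cbcccbabccaccccbc'
  #13 SA[13]=11  'ccaccccbc'
  #14 SA[14]=6  'ccbabccaccccbc'
  #15 SA[15]=16  'ccbc'
  #16 SA[16]=2  'ccbcccbabccaccccbc'
  #17 SA[17]=5  'cccbabccaccccbc'
  #18 SA[18]=15  'cccbc'
  #19 SA[19]=14  'ccccbc'

SA = [9, 13, 8, 18, 10, 1, 4, 19, 12, 7, 17, 0, 3, 11, 6, 16, 2, 5, 15, 14]
i: (SA[i-1],SA[i]) lcp shared
  1: (9,13) 1 'a'
  2: (13,8) 0 ''
  3: (8,18) 1 'b'
  4: (18,10) 2 'bc'
  5: (10,1) 3 'bcc'
  6: (1,4) 3 'bcc'
  7: (4,19) 0 ''
  8: (19,12) 1 'c'
  9: (12,7) 1 'c'
  10: (7,17) 2 'cb'
  11: (17,0) 3 'cbc'
  12: (0,3) 4 'cbcc'
  13: (3,11) 1 'c'
  14: (11,6) 2 'cc'
  15: (6,16) 3 'ccb'
  16: (16,2) 4 'ccbc'
  17: (2,5) 2 'cc'
  18: (5,15) 4 'cccb'
  19: (15,14) 3 'ccc'

n(n+1)/2 = 20·21/2 = 210
Σ LCP = 0 + 1 + 0 + 1 + 2 + 3 + 3 + 0 + 1 + 1 + 2 + 3 + 4 + 1 + 2 + 3 + 4 + 2 + 4 + 3 = 40
distinct = 210 − 40 = 170

170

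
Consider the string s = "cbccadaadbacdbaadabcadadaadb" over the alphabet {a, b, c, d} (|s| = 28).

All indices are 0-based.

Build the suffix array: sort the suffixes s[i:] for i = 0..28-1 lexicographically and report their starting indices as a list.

[14, 24, 6, 17, 10, 22, 4, 15, 20, 25, 7, 27, 13, 9, 18, 1, 3, 19, 0, 2, 11, 23, 5, 16, 21, 26, 12, 8]

rank→(start, suffix):
  0 → (14, 'aadabcadadaadb')
  1 → (24, 'aadb')
  2 → (6, 'aadbacdbaadabcadadaadb')
  3 → (17, 'abcadadaadb')
  4 → (10, 'acdbaadabcadadaadb')
  5 → (22, 'adaadb')
  6 → (4, 'adaadbacdbaadabcadadaadb')
  7 → (15, 'adabcadadaadb')
  8 → (20, 'adadaadb')
  9 → (25, 'adb')
  10 → (7, 'adbacdbaadabcadadaadb')
  11 → (27, 'b')
  12 → (13, 'baadabcadadaadb')
  13 → (9, 'bacdbaadabcadadaadb')
  14 → (18, 'bcadadaadb')
  15 → (1, 'bccadaadbacdbaadabcadadaadb')
  16 → (3, 'cadaadbacdbaadabcadadaadb')
  17 → (19, 'cadadaadb')
  18 → (0, 'cbccadaadbacdbaadabcadadaadb')
  19 → (2, 'ccadaadbacdbaadabcadadaadb')
  20 → (11, 'cdbaadabcadadaadb')
  21 → (23, 'daadb')
  22 → (5, 'daadbacdbaadabcadadaadb')
  23 → (16, 'dabcadadaadb')
  24 → (21, 'dadaadb')
  25 → (26, 'db')
  26 → (12, 'dbaadabcadadaadb')
  27 → (8, 'dbacdbaadabcadadaadb')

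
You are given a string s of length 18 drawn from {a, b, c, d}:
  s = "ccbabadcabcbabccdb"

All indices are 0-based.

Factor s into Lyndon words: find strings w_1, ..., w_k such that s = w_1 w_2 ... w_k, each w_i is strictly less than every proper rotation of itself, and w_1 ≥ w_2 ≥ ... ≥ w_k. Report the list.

emit factor 1: 'c' (i=0, period=1)
emit factor 2: 'c' (i=1, period=1)
emit factor 3: 'b' (i=2, period=1)
emit factor 4: 'abadcabcbabccdb' (i=3, period=15)

["c", "c", "b", "abadcabcbabccdb"]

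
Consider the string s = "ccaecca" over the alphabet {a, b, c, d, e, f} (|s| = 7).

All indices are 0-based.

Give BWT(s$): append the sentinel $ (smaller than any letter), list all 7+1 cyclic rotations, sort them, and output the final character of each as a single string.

rank  rotation  last
    0  $ccaecca  a
    1  a$ccaecc  c
    2  aecca$cc  c
    3  ca$ccaec  c
    4  caecca$c  c
    5  cca$ccae  e
    6  ccaecca$  $
    7  ecca$cca  a

acccce$a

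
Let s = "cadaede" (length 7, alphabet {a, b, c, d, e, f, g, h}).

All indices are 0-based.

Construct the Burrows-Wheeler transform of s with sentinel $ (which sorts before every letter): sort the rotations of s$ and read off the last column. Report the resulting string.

rank  rotation  last
    0  $cadaede  e
    1  adaede$c  c
    2  aede$cad  d
    3  cadaede$  $
    4  daede$ca  a
    5  de$cadae  e
    6  e$cadaed  d
    7  ede$cada  a

ecd$aeda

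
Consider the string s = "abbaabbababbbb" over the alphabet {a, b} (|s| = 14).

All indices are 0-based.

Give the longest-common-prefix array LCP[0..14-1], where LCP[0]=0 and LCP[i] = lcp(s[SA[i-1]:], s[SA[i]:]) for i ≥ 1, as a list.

[0, 1, 2, 4, 3, 0, 1, 2, 3, 1, 2, 3, 2, 3]

rank | idx | suffix
   0 |   3 | aabbababbbb
   1 |   7 | ababbbb
   2 |   0 | abbaabbababbbb
   3 |   4 | abbababbbb
   4 |   9 | abbbb
   5 |  13 | b
   6 |   2 | baabbababbbb
   7 |   6 | bababbbb
   8 |   8 | babbbb
   9 |  12 | bb
  10 |   1 | bbaabbababbbb
  11 |   5 | bbababbbb
  12 |  11 | bbb
  13 |  10 | bbbb

SA = [3, 7, 0, 4, 9, 13, 2, 6, 8, 12, 1, 5, 11, 10]
[i] adj suffixes → lcp
  [1] 3/7 → 1 ('a')
  [2] 7/0 → 2 ('ab')
  [3] 0/4 → 4 ('abba')
  [4] 4/9 → 3 ('abb')
  [5] 9/13 → 0 ('')
  [6] 13/2 → 1 ('b')
  [7] 2/6 → 2 ('ba')
  [8] 6/8 → 3 ('bab')
  [9] 8/12 → 1 ('b')
  [10] 12/1 → 2 ('bb')
  [11] 1/5 → 3 ('bba')
  [12] 5/11 → 2 ('bb')
  [13] 11/10 → 3 ('bbb')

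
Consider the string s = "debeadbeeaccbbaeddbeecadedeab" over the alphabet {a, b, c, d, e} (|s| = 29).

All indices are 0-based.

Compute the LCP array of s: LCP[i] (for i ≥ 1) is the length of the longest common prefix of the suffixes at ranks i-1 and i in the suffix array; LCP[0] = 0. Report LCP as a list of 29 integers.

[0, 1, 1, 2, 1, 0, 1, 1, 1, 2, 3, 0, 1, 1, 0, 4, 1, 1, 2, 2, 0, 2, 2, 1, 1, 1, 2, 1, 2]

sorted suffixes:
  #0 SA[0]=27  'ab'
  #1 SA[1]=9  'accbbaeddbeecadedeab'
  #2 SA[2]=4  'adbeeaccbbaeddbeecadedeab'
  #3 SA[3]=22  'adedeab'
  #4 SA[4]=14  'aeddbeecadedeab'
  #5 SA[5]=28  'b'
  #6 SA[6]=13  'baeddbeecadedeab'
  #7 SA[7]=12  'bbaeddbeecadedeab'
  #8 SA[8]=2  'beadbeeaccbbaeddbeecadedeab'
  #9 SA[9]=6  'beeaccbbaeddbeecadedeab'
  #10 SA[10]=18  'beecadedeab'
  #11 SA[11]=21  'cadedeab'
  #12 SA[12]=11  'cbbaeddbeecadedeab'
  #13 SA[13]=10  'ccbbaeddbeecadedeab'
  #14 SA[14]=5  'dbeeaccbbaeddbeecadedeab'
  #15 SA[15]=17  'dbeecadedeab'
  #16 SA[16]=16  'ddbeecadedeab'
  #17 SA[17]=25  'deab'
  #18 SA[18]=0  'debeadbeeaccbbaeddbeecadedeab'
  #19 SA[19]=23  'dedeab'
  #20 SA[20]=26  'eab'
  #21 SA[21]=8  'eaccbbaeddbeecadedeab'
  #22 SA[22]=3  'eadbeeaccbbaeddbeecadedeab'
  #23 SA[23]=1  'ebeadbeeaccbbaeddbeecadedeab'
  #24 SA[24]=20  'ecadedeab'
  #25 SA[25]=15  'eddbeecadedeab'
  #26 SA[26]=24  'edeab'
  #27 SA[27]=7  'eeaccbbaeddbeecadedeab'
  #28 SA[28]=19  'eecadedeab'

SA = [27, 9, 4, 22, 14, 28, 13, 12, 2, 6, 18, 21, 11, 10, 5, 17, 16, 25, 0, 23, 26, 8, 3, 1, 20, 15, 24, 7, 19]
[i] adj suffixes → lcp
  [1] 27/9 → 1 ('a')
  [2] 9/4 → 1 ('a')
  [3] 4/22 → 2 ('ad')
  [4] 22/14 → 1 ('a')
  [5] 14/28 → 0 ('')
  [6] 28/13 → 1 ('b')
  [7] 13/12 → 1 ('b')
  [8] 12/2 → 1 ('b')
  [9] 2/6 → 2 ('be')
  [10] 6/18 → 3 ('bee')
  [11] 18/21 → 0 ('')
  [12] 21/11 → 1 ('c')
  [13] 11/10 → 1 ('c')
  [14] 10/5 → 0 ('')
  [15] 5/17 → 4 ('dbee')
  [16] 17/16 → 1 ('d')
  [17] 16/25 → 1 ('d')
  [18] 25/0 → 2 ('de')
  [19] 0/23 → 2 ('de')
  [20] 23/26 → 0 ('')
  [21] 26/8 → 2 ('ea')
  [22] 8/3 → 2 ('ea')
  [23] 3/1 → 1 ('e')
  [24] 1/20 → 1 ('e')
  [25] 20/15 → 1 ('e')
  [26] 15/24 → 2 ('ed')
  [27] 24/7 → 1 ('e')
  [28] 7/19 → 2 ('ee')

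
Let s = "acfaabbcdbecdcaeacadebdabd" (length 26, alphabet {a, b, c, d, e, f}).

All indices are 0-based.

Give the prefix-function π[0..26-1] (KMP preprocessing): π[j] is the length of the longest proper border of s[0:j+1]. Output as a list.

π[0] = 0
j=1 s[j]='c': π[1]=0 (border '')
j=2 s[j]='f': π[2]=0 (border '')
j=3 s[j]='a': π[3]=1 (border 'a')
j=4 s[j]='a': k: 1→0; π[4]=1 (border 'a')
j=5 s[j]='b': k: 1→0; π[5]=0 (border '')
j=6 s[j]='b': π[6]=0 (border '')
j=7 s[j]='c': π[7]=0 (border '')
j=8 s[j]='d': π[8]=0 (border '')
j=9 s[j]='b': π[9]=0 (border '')
j=10 s[j]='e': π[10]=0 (border '')
j=11 s[j]='c': π[11]=0 (border '')
j=12 s[j]='d': π[12]=0 (border '')
j=13 s[j]='c': π[13]=0 (border '')
j=14 s[j]='a': π[14]=1 (border 'a')
j=15 s[j]='e': k: 1→0; π[15]=0 (border '')
j=16 s[j]='a': π[16]=1 (border 'a')
j=17 s[j]='c': π[17]=2 (border 'ac')
j=18 s[j]='a': k: 2→0; π[18]=1 (border 'a')
j=19 s[j]='d': k: 1→0; π[19]=0 (border '')
j=20 s[j]='e': π[20]=0 (border '')
j=21 s[j]='b': π[21]=0 (border '')
j=22 s[j]='d': π[22]=0 (border '')
j=23 s[j]='a': π[23]=1 (border 'a')
j=24 s[j]='b': k: 1→0; π[24]=0 (border '')
j=25 s[j]='d': π[25]=0 (border '')

[0, 0, 0, 1, 1, 0, 0, 0, 0, 0, 0, 0, 0, 0, 1, 0, 1, 2, 1, 0, 0, 0, 0, 1, 0, 0]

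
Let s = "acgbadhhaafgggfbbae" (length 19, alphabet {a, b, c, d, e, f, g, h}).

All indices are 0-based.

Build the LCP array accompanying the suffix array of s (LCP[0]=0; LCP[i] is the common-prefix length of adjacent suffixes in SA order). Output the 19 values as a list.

sorted suffixes:
  #0 SA[0]=8  'aafgggfbbae'
  #1 SA[1]=0  'acgbadhhaafgggfbbae'
  #2 SA[2]=4  'adhhaafgggfbbae'
  #3 SA[3]=17  'ae'
  #4 SA[4]=9  'afgggfbbae'
  #5 SA[5]=3  'badhhaafgggfbbae'
  #6 SA[6]=16  'bae'
  #7 SA[7]=15  'bbae'
  #8 SA[8]=1  'cgbadhhaafgggfbbae'
  #9 SA[9]=5  'dhhaafgggfbbae'
  #10 SA[10]=18  'e'
  #11 SA[11]=14  'fbbae'
  #12 SA[12]=10  'fgggfbbae'
  #13 SA[13]=2  'gbadhhaafgggfbbae'
  #14 SA[14]=13  'gfbbae'
  #15 SA[15]=12  'ggfbbae'
  #16 SA[16]=11  'gggfbbae'
  #17 SA[17]=7  'haafgggfbbae'
  #18 SA[18]=6  'hhaafgggfbbae'

SA = [8, 0, 4, 17, 9, 3, 16, 15, 1, 5, 18, 14, 10, 2, 13, 12, 11, 7, 6]
i: (SA[i-1],SA[i]) lcp shared
  1: (8,0) 1 'a'
  2: (0,4) 1 'a'
  3: (4,17) 1 'a'
  4: (17,9) 1 'a'
  5: (9,3) 0 ''
  6: (3,16) 2 'ba'
  7: (16,15) 1 'b'
  8: (15,1) 0 ''
  9: (1,5) 0 ''
  10: (5,18) 0 ''
  11: (18,14) 0 ''
  12: (14,10) 1 'f'
  13: (10,2) 0 ''
  14: (2,13) 1 'g'
  15: (13,12) 1 'g'
  16: (12,11) 2 'gg'
  17: (11,7) 0 ''
  18: (7,6) 1 'h'

[0, 1, 1, 1, 1, 0, 2, 1, 0, 0, 0, 0, 1, 0, 1, 1, 2, 0, 1]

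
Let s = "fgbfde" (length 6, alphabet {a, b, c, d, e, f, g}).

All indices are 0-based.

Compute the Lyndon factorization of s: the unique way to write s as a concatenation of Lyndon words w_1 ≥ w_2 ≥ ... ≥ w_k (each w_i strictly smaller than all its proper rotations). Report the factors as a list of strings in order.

["fg", "bfde"]

emit factor 1: 'fg' (i=0, period=2)
emit factor 2: 'bfde' (i=2, period=4)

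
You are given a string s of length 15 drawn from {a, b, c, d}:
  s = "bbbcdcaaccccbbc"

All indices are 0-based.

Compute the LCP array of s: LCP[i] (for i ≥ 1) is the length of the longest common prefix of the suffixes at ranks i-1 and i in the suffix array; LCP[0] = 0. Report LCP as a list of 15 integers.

sorted suffixes:
  #0 SA[0]=6  'aaccccbbc'
  #1 SA[1]=7  'accccbbc'
  #2 SA[2]=0  'bbbcdcaaccccbbc'
  #3 SA[3]=12  'bbc'
  #4 SA[4]=1  'bbcdcaaccccbbc'
  #5 SA[5]=13  'bc'
  #6 SA[6]=2  'bcdcaaccccbbc'
  #7 SA[7]=14  'c'
  #8 SA[8]=5  'caaccccbbc'
  #9 SA[9]=11  'cbbc'
  #10 SA[10]=10  'ccbbc'
  #11 SA[11]=9  'cccbbc'
  #12 SA[12]=8  'ccccbbc'
  #13 SA[13]=3  'cdcaaccccbbc'
  #14 SA[14]=4  'dcaaccccbbc'

SA = [6, 7, 0, 12, 1, 13, 2, 14, 5, 11, 10, 9, 8, 3, 4]
i: (SA[i-1],SA[i]) lcp shared
  1: (6,7) 1 'a'
  2: (7,0) 0 ''
  3: (0,12) 2 'bb'
  4: (12,1) 3 'bbc'
  5: (1,13) 1 'b'
  6: (13,2) 2 'bc'
  7: (2,14) 0 ''
  8: (14,5) 1 'c'
  9: (5,11) 1 'c'
  10: (11,10) 1 'c'
  11: (10,9) 2 'cc'
  12: (9,8) 3 'ccc'
  13: (8,3) 1 'c'
  14: (3,4) 0 ''

[0, 1, 0, 2, 3, 1, 2, 0, 1, 1, 1, 2, 3, 1, 0]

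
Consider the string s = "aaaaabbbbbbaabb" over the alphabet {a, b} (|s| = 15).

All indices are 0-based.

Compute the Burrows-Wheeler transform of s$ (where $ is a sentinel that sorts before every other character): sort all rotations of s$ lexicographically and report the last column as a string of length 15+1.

rank  rotation          last
    0  $aaaaabbbbbbaabb  b
    1  aaaaabbbbbbaabb$  $
    2  aaaabbbbbbaabb$a  a
    3  aaabbbbbbaabb$aa  a
    4  aabb$aaaaabbbbbb  b
    5  aabbbbbbaabb$aaa  a
    6  abb$aaaaabbbbbba  a
    7  abbbbbbaabb$aaaa  a
    8  b$aaaaabbbbbbaab  b
    9  baabb$aaaaabbbbb  b
   10  bb$aaaaabbbbbbaa  a
   11  bbaabb$aaaaabbbb  b
   12  bbbaabb$aaaaabbb  b
   13  bbbbaabb$aaaaabb  b
   14  bbbbbaabb$aaaaab  b
   15  bbbbbbaabb$aaaaa  a

b$aabaaabbabbbba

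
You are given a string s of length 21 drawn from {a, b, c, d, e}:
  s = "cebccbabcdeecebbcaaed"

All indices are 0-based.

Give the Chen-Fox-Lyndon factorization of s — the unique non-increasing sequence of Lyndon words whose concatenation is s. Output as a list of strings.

emit factor 1: 'ce' (i=0, period=2)
emit factor 2: 'bcc' (i=2, period=3)
emit factor 3: 'b' (i=5, period=1)
emit factor 4: 'abcdeecebbc' (i=6, period=11)
emit factor 5: 'aaed' (i=17, period=4)

["ce", "bcc", "b", "abcdeecebbc", "aaed"]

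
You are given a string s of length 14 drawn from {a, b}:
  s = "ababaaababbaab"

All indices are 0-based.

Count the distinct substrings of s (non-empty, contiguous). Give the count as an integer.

rank→(start, suffix):
  0 → (4, 'aaababbaab')
  1 → (11, 'aab')
  2 → (5, 'aababbaab')
  3 → (12, 'ab')
  4 → (2, 'abaaababbaab')
  5 → (0, 'ababaaababbaab')
  6 → (6, 'ababbaab')
  7 → (8, 'abbaab')
  8 → (13, 'b')
  9 → (3, 'baaababbaab')
  10 → (10, 'baab')
  11 → (1, 'babaaababbaab')
  12 → (7, 'babbaab')
  13 → (9, 'bbaab')

SA = [4, 11, 5, 12, 2, 0, 6, 8, 13, 3, 10, 1, 7, 9]
rank  pair      lcp
   1  s[4:],s[11:]  2  'aa'
   2  s[11:],s[5:]  3  'aab'
   3  s[5:],s[12:]  1  'a'
   4  s[12:],s[2:]  2  'ab'
   5  s[2:],s[0:]  3  'aba'
   6  s[0:],s[6:]  4  'abab'
   7  s[6:],s[8:]  2  'ab'
   8  s[8:],s[13:]  0  ''
   9  s[13:],s[3:]  1  'b'
  10  s[3:],s[10:]  3  'baa'
  11  s[10:],s[1:]  2  'ba'
  12  s[1:],s[7:]  3  'bab'
  13  s[7:],s[9:]  1  'b'

n(n+1)/2 = 14·15/2 = 105
Σ LCP = 0 + 2 + 3 + 1 + 2 + 3 + 4 + 2 + 0 + 1 + 3 + 2 + 3 + 1 = 27
distinct = 105 − 27 = 78

78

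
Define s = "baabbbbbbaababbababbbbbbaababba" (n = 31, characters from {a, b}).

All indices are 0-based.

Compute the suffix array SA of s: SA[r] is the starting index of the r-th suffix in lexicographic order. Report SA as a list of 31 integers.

[30, 24, 9, 1, 25, 10, 15, 27, 12, 17, 2, 29, 23, 8, 0, 14, 26, 11, 16, 28, 22, 7, 13, 21, 6, 20, 5, 19, 4, 18, 3]

rank | idx | suffix
   0 |  30 | a
   1 |  24 | aababba
   2 |   9 | aababbababbbbbbaababba
   3 |   1 | aabbbbbbaababbababbbbbbaababba
   4 |  25 | ababba
   5 |  10 | ababbababbbbbbaababba
   6 |  15 | ababbbbbbaababba
   7 |  27 | abba
   8 |  12 | abbababbbbbbaababba
   9 |  17 | abbbbbbaababba
  10 |   2 | abbbbbbaababbababbbbbbaababba
  11 |  29 | ba
  12 |  23 | baababba
  13 |   8 | baababbababbbbbbaababba
  14 |   0 | baabbbbbbaababbababbbbbbaababba
  15 |  14 | bababbbbbbaababba
  16 |  26 | babba
  17 |  11 | babbababbbbbbaababba
  18 |  16 | babbbbbbaababba
  19 |  28 | bba
  20 |  22 | bbaababba
  21 |   7 | bbaababbababbbbbbaababba
  22 |  13 | bbababbbbbbaababba
  23 |  21 | bbbaababba
  24 |   6 | bbbaababbababbbbbbaababba
  25 |  20 | bbbbaababba
  26 |   5 | bbbbaababbababbbbbbaababba
  27 |  19 | bbbbbaababba
  28 |   4 | bbbbbaababbababbbbbbaababba
  29 |  18 | bbbbbbaababba
  30 |   3 | bbbbbbaababbababbbbbbaababba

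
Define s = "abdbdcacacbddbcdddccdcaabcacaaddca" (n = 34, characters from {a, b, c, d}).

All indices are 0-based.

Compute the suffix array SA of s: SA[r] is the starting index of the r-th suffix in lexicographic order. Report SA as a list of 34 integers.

[33, 22, 28, 23, 0, 26, 6, 8, 29, 24, 13, 1, 3, 10, 32, 21, 27, 25, 5, 7, 9, 18, 19, 14, 12, 2, 31, 20, 4, 17, 11, 30, 16, 15]

rank | idx | suffix
   0 |  33 | a
   1 |  22 | aabcacaaddca
   2 |  28 | aaddca
   3 |  23 | abcacaaddca
   4 |   0 | abdbdcacacbddbcdddccdcaabcacaaddca
   5 |  26 | acaaddca
   6 |   6 | acacbddbcdddccdcaabcacaaddca
   7 |   8 | acbddbcdddccdcaabcacaaddca
   8 |  29 | addca
   9 |  24 | bcacaaddca
  10 |  13 | bcdddccdcaabcacaaddca
  11 |   1 | bdbdcacacbddbcdddccdcaabcacaaddca
  12 |   3 | bdcacacbddbcdddccdcaabcacaaddca
  13 |  10 | bddbcdddccdcaabcacaaddca
  14 |  32 | ca
  15 |  21 | caabcacaaddca
  16 |  27 | caaddca
  17 |  25 | cacaaddca
  18 |   5 | cacacbddbcdddccdcaabcacaaddca
  19 |   7 | cacbddbcdddccdcaabcacaaddca
  20 |   9 | cbddbcdddccdcaabcacaaddca
  21 |  18 | ccdcaabcacaaddca
  22 |  19 | cdcaabcacaaddca
  23 |  14 | cdddccdcaabcacaaddca
  24 |  12 | dbcdddccdcaabcacaaddca
  25 |   2 | dbdcacacbddbcdddccdcaabcacaaddca
  26 |  31 | dca
  27 |  20 | dcaabcacaaddca
  28 |   4 | dcacacbddbcdddccdcaabcacaaddca
  29 |  17 | dccdcaabcacaaddca
  30 |  11 | ddbcdddccdcaabcacaaddca
  31 |  30 | ddca
  32 |  16 | ddccdcaabcacaaddca
  33 |  15 | dddccdcaabcacaaddca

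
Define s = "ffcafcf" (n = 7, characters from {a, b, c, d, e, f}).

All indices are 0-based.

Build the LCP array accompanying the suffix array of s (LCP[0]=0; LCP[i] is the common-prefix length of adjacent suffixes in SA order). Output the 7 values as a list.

[0, 0, 1, 0, 1, 2, 1]

rank→(start, suffix):
  0 → (3, 'afcf')
  1 → (2, 'cafcf')
  2 → (5, 'cf')
  3 → (6, 'f')
  4 → (1, 'fcafcf')
  5 → (4, 'fcf')
  6 → (0, 'ffcafcf')

SA = [3, 2, 5, 6, 1, 4, 0]
[i] adj suffixes → lcp
  [1] 3/2 → 0 ('')
  [2] 2/5 → 1 ('c')
  [3] 5/6 → 0 ('')
  [4] 6/1 → 1 ('f')
  [5] 1/4 → 2 ('fc')
  [6] 4/0 → 1 ('f')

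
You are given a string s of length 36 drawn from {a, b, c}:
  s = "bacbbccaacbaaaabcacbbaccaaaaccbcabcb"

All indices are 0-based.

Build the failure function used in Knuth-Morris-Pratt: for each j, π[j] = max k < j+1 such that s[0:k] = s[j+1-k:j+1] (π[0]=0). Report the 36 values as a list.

π[0] = 0
j=1 s[j]='a': π[1]=0 (border '')
j=2 s[j]='c': π[2]=0 (border '')
j=3 s[j]='b': π[3]=1 (border 'b')
j=4 s[j]='b': k: 1→0; π[4]=1 (border 'b')
j=5 s[j]='c': k: 1→0; π[5]=0 (border '')
j=6 s[j]='c': π[6]=0 (border '')
j=7 s[j]='a': π[7]=0 (border '')
j=8 s[j]='a': π[8]=0 (border '')
j=9 s[j]='c': π[9]=0 (border '')
j=10 s[j]='b': π[10]=1 (border 'b')
j=11 s[j]='a': π[11]=2 (border 'ba')
j=12 s[j]='a': k: 2→0; π[12]=0 (border '')
j=13 s[j]='a': π[13]=0 (border '')
j=14 s[j]='a': π[14]=0 (border '')
j=15 s[j]='b': π[15]=1 (border 'b')
j=16 s[j]='c': k: 1→0; π[16]=0 (border '')
j=17 s[j]='a': π[17]=0 (border '')
j=18 s[j]='c': π[18]=0 (border '')
j=19 s[j]='b': π[19]=1 (border 'b')
j=20 s[j]='b': k: 1→0; π[20]=1 (border 'b')
j=21 s[j]='a': π[21]=2 (border 'ba')
j=22 s[j]='c': π[22]=3 (border 'bac')
j=23 s[j]='c': k: 3→0; π[23]=0 (border '')
j=24 s[j]='a': π[24]=0 (border '')
j=25 s[j]='a': π[25]=0 (border '')
j=26 s[j]='a': π[26]=0 (border '')
j=27 s[j]='a': π[27]=0 (border '')
j=28 s[j]='c': π[28]=0 (border '')
j=29 s[j]='c': π[29]=0 (border '')
j=30 s[j]='b': π[30]=1 (border 'b')
j=31 s[j]='c': k: 1→0; π[31]=0 (border '')
j=32 s[j]='a': π[32]=0 (border '')
j=33 s[j]='b': π[33]=1 (border 'b')
j=34 s[j]='c': k: 1→0; π[34]=0 (border '')
j=35 s[j]='b': π[35]=1 (border 'b')

[0, 0, 0, 1, 1, 0, 0, 0, 0, 0, 1, 2, 0, 0, 0, 1, 0, 0, 0, 1, 1, 2, 3, 0, 0, 0, 0, 0, 0, 0, 1, 0, 0, 1, 0, 1]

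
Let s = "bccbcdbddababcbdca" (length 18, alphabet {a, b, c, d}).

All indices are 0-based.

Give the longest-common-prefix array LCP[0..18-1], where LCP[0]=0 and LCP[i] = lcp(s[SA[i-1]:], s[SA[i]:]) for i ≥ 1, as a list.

rank→(start, suffix):
  0 → (17, 'a')
  1 → (9, 'ababcbdca')
  2 → (11, 'abcbdca')
  3 → (10, 'babcbdca')
  4 → (12, 'bcbdca')
  5 → (0, 'bccbcdbddababcbdca')
  6 → (3, 'bcdbddababcbdca')
  7 → (14, 'bdca')
  8 → (6, 'bddababcbdca')
  9 → (16, 'ca')
  10 → (2, 'cbcdbddababcbdca')
  11 → (13, 'cbdca')
  12 → (1, 'ccbcdbddababcbdca')
  13 → (4, 'cdbddababcbdca')
  14 → (8, 'dababcbdca')
  15 → (5, 'dbddababcbdca')
  16 → (15, 'dca')
  17 → (7, 'ddababcbdca')

SA = [17, 9, 11, 10, 12, 0, 3, 14, 6, 16, 2, 13, 1, 4, 8, 5, 15, 7]
i: (SA[i-1],SA[i]) lcp shared
  1: (17,9) 1 'a'
  2: (9,11) 2 'ab'
  3: (11,10) 0 ''
  4: (10,12) 1 'b'
  5: (12,0) 2 'bc'
  6: (0,3) 2 'bc'
  7: (3,14) 1 'b'
  8: (14,6) 2 'bd'
  9: (6,16) 0 ''
  10: (16,2) 1 'c'
  11: (2,13) 2 'cb'
  12: (13,1) 1 'c'
  13: (1,4) 1 'c'
  14: (4,8) 0 ''
  15: (8,5) 1 'd'
  16: (5,15) 1 'd'
  17: (15,7) 1 'd'

[0, 1, 2, 0, 1, 2, 2, 1, 2, 0, 1, 2, 1, 1, 0, 1, 1, 1]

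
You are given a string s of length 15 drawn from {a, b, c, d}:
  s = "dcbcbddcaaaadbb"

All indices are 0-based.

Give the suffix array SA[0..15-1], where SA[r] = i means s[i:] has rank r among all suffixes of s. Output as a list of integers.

rank→(start, suffix):
  0 → (8, 'aaaadbb')
  1 → (9, 'aaadbb')
  2 → (10, 'aadbb')
  3 → (11, 'adbb')
  4 → (14, 'b')
  5 → (13, 'bb')
  6 → (2, 'bcbddcaaaadbb')
  7 → (4, 'bddcaaaadbb')
  8 → (7, 'caaaadbb')
  9 → (1, 'cbcbddcaaaadbb')
  10 → (3, 'cbddcaaaadbb')
  11 → (12, 'dbb')
  12 → (6, 'dcaaaadbb')
  13 → (0, 'dcbcbddcaaaadbb')
  14 → (5, 'ddcaaaadbb')

[8, 9, 10, 11, 14, 13, 2, 4, 7, 1, 3, 12, 6, 0, 5]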